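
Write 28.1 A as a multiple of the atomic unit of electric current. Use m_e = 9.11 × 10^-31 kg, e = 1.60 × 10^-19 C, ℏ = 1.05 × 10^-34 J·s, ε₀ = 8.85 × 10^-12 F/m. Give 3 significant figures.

atomic unit of electric current: I_au = e E_h/ℏ = m_e e⁵/((4πε₀)²ℏ³) = 6.67 × 10^-3 A.
28.1 / 6.67 × 10^-3 = 4.21 × 10^3

4.21 × 10^3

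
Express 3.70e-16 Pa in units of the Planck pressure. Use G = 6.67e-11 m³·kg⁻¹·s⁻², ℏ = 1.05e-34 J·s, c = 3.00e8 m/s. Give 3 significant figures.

Planck pressure: p_P = c⁷/(ℏG²) = 4.68e113 Pa.
3.70e-16 / 4.68e113 = 7.90e-130

7.90e-130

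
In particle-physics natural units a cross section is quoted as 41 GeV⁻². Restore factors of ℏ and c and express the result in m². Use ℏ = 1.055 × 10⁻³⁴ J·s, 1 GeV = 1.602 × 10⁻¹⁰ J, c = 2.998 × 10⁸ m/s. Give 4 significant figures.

Area is [L]² = [E]⁻²·(ℏc)²; restore (ℏc)².
1 GeV⁻² → (ℏc)² × (1 GeV in J)⁻² = 3.898 × 10⁻³² m².
Result: 41 × 3.898 × 10⁻³² = 1.598 × 10⁻³⁰ m².

1.598 × 10⁻³⁰ m²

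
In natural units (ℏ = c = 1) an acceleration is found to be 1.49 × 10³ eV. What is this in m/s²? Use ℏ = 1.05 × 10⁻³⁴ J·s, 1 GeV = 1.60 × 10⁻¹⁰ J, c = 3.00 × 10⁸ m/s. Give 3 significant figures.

Acceleration is [L]/[T]² = c·[E]/ℏ.
1 GeV → c/ℏ × (1 GeV in J) = 4.57 × 10³² m/s².
Convert the energy scale: 1.49 × 10³ eV = 1.49 × 10⁻⁶ GeV.
Result: 1.49 × 10⁻⁶ × 4.57 × 10³² = 6.81 × 10²⁶ m/s².

6.81 × 10²⁶ m/s²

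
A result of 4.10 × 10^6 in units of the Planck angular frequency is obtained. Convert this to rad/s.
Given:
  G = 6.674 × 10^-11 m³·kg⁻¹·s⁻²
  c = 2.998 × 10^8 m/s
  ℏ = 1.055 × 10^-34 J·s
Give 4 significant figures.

One Planck angular frequency: ω_P = √(c⁵/(ℏG)) = 1.855 × 10^43 rad/s.
4.10 × 10^6 × 1.855 × 10^43 rad/s = 7.604 × 10^49 rad/s

7.604 × 10^49 rad/s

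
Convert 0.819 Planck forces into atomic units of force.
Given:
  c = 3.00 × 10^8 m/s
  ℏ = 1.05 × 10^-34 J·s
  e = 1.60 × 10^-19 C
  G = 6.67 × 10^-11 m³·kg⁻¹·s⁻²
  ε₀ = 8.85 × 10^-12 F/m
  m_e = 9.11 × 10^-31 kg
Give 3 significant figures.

Planck force: F_P = c⁴/G = 1.21 × 10^44 N
atomic unit of force: F_au = E_h/a₀ = m_e²e⁶/((4πε₀)³ℏ⁴) = 8.33 × 10^-8 N
0.819 × 1.21 × 10^44 / 8.33 × 10^-8 = 1.19 × 10^51

1.19 × 10^51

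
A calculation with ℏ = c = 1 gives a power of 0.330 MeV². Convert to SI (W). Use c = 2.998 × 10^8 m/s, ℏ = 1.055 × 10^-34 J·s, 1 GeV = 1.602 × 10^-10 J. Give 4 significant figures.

8.028 × 10^7 W

Power is [E]/[T] = [E]²/ℏ.
1 GeV² → 1/ℏ × (1 GeV in J)² = 2.433 × 10^14 W.
Convert the energy scale: 0.330 MeV² = 3.30 × 10^-7 GeV².
Result: 3.30 × 10^-7 × 2.433 × 10^14 = 8.028 × 10^7 W.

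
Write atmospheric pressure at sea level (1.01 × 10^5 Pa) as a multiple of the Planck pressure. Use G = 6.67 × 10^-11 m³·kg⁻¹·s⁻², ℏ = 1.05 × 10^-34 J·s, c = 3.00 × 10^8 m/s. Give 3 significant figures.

2.16 × 10^-109

Planck pressure: p_P = c⁷/(ℏG²) = 4.68 × 10^113 Pa.
1.01 × 10^5 / 4.68 × 10^113 = 2.16 × 10^-109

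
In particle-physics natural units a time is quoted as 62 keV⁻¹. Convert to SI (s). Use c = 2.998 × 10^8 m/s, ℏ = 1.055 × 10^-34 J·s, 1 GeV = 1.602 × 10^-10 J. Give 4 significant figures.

A time is [E]⁻¹ in ℏ=c=1; restore one factor of ℏ.
1 GeV⁻¹ → ℏ × (1 GeV in J)⁻¹ = 6.586 × 10^-25 s.
Convert the energy scale: 62 keV⁻¹ = 6.20 × 10^7 GeV⁻¹.
Result: 6.20 × 10^7 × 6.586 × 10^-25 = 4.083 × 10^-17 s.

4.083 × 10^-17 s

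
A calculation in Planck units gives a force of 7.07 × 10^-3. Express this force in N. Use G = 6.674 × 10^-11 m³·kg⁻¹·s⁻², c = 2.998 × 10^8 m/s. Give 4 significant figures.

One Planck force: F_P = c⁴/G = 1.210 × 10^44 N.
7.07 × 10^-3 × 1.210 × 10^44 N = 8.558 × 10^41 N

8.558 × 10^41 N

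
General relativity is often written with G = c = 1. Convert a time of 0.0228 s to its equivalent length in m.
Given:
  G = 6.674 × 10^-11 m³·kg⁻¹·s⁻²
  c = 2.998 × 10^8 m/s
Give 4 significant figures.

Time → length via c.
0.0228 s × (c) = 6.835 × 10^6 m

6.835 × 10^6 m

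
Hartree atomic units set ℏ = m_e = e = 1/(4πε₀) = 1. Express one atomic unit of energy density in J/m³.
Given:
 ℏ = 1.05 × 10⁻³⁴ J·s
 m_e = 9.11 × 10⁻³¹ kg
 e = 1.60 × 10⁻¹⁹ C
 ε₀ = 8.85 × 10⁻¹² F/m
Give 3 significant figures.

3.01 × 10¹³ J/m³

The unique combination of the constants set to 1 with dimensions of energy density is u_au = E_h/a₀³ = m_e⁴e¹⁰/((4πε₀)⁵ℏ⁸).
E_h = 4.38 × 10⁻¹⁸ J
a₀ = 5.26 × 10⁻¹¹ m
E_h/a₀³ = 3.01 × 10¹³ J/m³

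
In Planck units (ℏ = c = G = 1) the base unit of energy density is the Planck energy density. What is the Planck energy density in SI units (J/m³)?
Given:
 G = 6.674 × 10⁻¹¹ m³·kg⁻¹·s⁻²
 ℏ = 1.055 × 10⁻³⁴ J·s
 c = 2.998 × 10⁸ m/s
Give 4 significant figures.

u_P = c⁷/(ℏG²)
  = 2.177 × 10⁵⁹ / 4.699 × 10⁻⁵⁵
  = 4.632 × 10¹¹³ J/m³

4.632 × 10¹¹³ J/m³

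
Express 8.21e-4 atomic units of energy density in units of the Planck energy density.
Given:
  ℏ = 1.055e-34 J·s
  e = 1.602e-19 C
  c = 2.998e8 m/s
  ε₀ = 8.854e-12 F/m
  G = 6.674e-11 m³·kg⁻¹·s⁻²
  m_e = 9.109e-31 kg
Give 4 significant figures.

5.191e-104

atomic unit of energy density: u_au = E_h/a₀³ = m_e⁴e¹⁰/((4πε₀)⁵ℏ⁸) = 2.929e13 J/m³
Planck energy density: u_P = c⁷/(ℏG²) = 4.632e113 J/m³
8.21e-4 × 2.929e13 / 4.632e113 = 5.191e-104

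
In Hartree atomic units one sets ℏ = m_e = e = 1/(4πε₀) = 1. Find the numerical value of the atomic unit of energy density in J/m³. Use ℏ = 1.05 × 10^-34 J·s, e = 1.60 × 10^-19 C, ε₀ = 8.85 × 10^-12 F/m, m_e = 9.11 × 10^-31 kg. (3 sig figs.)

u_au = E_h/a₀³ = m_e⁴e¹⁰/((4πε₀)⁵ℏ⁸)
E_h = 4.38 × 10^-18 J
a₀ = 5.26 × 10^-11 m
E_h/a₀³ = 3.01 × 10^13 J/m³

3.01 × 10^13 J/m³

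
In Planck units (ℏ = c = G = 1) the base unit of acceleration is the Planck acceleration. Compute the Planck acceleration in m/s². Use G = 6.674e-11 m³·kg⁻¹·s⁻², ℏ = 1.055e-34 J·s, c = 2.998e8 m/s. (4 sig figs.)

a_P = √(c⁷/(ℏG))
  = √(3.092e103)
  = 5.560e51 m/s²

5.560e51 m/s²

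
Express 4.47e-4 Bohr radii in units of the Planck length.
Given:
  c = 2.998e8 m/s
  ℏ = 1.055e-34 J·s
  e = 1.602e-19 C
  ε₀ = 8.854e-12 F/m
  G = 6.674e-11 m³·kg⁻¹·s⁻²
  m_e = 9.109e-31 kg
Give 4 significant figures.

1.465e21

Bohr radius: a₀ = 4πε₀ℏ²/(m_e e²) = 5.297e-11 m
Planck length: ℓ_P = √(ℏG/c³) = 1.616e-35 m
4.47e-4 × 5.297e-11 / 1.616e-35 = 1.465e21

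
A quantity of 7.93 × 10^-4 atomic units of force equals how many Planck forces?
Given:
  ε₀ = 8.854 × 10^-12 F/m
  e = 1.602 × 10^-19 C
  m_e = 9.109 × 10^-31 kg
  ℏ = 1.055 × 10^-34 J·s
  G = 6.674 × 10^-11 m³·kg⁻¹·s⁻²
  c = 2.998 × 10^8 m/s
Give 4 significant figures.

atomic unit of force: F_au = E_h/a₀ = m_e²e⁶/((4πε₀)³ℏ⁴) = 8.220 × 10^-8 N
Planck force: F_P = c⁴/G = 1.210 × 10^44 N
7.93 × 10^-4 × 8.220 × 10^-8 / 1.210 × 10^44 = 5.385 × 10^-55

5.385 × 10^-55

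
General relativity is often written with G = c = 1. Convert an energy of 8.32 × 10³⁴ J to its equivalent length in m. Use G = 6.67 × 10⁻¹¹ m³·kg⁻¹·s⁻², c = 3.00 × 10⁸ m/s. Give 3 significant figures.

Energy → length via G/c⁴.
8.32 × 10³⁴ J × (G/c⁴) = 6.85 × 10⁻¹⁰ m

6.85 × 10⁻¹⁰ m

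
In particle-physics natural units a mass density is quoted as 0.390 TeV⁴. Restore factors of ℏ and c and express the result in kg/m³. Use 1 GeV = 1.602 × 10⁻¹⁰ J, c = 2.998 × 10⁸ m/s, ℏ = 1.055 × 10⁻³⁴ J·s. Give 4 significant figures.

Mass density is [E]/(c²[L]³) = [E]⁴/(ℏ³c⁵).
1 GeV⁴ → 1/(ℏ³c⁵) × (1 GeV in J)⁴ = 2.316 × 10²⁰ kg/m³.
Convert the energy scale: 0.390 TeV⁴ = 3.90 × 10¹¹ GeV⁴.
Result: 3.90 × 10¹¹ × 2.316 × 10²⁰ = 9.032 × 10³¹ kg/m³.

9.032 × 10³¹ kg/m³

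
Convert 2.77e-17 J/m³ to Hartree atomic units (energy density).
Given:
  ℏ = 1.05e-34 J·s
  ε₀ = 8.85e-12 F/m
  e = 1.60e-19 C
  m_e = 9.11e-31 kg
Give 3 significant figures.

9.19e-31

atomic unit of energy density: u_au = E_h/a₀³ = m_e⁴e¹⁰/((4πε₀)⁵ℏ⁸) = 3.01e13 J/m³.
2.77e-17 / 3.01e13 = 9.19e-31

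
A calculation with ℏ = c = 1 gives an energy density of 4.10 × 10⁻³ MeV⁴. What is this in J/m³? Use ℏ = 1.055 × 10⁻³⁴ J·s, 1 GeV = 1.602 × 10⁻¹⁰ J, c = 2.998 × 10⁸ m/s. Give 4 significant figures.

8.535 × 10²² J/m³

[E]/[L]³ = [E]⁴/(ℏc)³; restore (ℏc)⁻³.
1 GeV⁴ → 1/(ℏc)³ × (1 GeV in J)⁴ = 2.082 × 10³⁷ J/m³.
Convert the energy scale: 4.10 × 10⁻³ MeV⁴ = 4.10 × 10⁻¹⁵ GeV⁴.
Result: 4.10 × 10⁻¹⁵ × 2.082 × 10³⁷ = 8.535 × 10²² J/m³.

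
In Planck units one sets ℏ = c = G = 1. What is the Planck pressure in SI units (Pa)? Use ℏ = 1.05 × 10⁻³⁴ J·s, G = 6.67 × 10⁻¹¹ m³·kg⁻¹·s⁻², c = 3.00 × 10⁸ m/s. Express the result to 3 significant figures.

4.68 × 10¹¹³ Pa

p_P = c⁷/(ℏG²)
  = 2.19 × 10⁵⁹ / 4.67 × 10⁻⁵⁵
  = 4.68 × 10¹¹³ Pa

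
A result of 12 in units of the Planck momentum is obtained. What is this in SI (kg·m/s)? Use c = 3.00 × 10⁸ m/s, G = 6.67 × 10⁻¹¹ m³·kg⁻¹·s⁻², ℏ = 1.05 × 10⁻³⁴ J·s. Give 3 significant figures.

78.2 kg·m/s

One Planck momentum: p_P = √(ℏc³/G) = 6.52 kg·m/s.
12 × 6.52 kg·m/s = 78.2 kg·m/s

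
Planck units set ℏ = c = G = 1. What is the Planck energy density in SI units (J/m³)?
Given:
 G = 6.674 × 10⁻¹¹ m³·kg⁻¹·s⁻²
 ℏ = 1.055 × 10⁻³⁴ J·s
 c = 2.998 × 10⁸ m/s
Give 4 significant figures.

Dimensional analysis gives u_P = c⁷/(ℏG²).
  = 2.177 × 10⁵⁹ / 4.699 × 10⁻⁵⁵
  = 4.632 × 10¹¹³ J/m³

4.632 × 10¹¹³ J/m³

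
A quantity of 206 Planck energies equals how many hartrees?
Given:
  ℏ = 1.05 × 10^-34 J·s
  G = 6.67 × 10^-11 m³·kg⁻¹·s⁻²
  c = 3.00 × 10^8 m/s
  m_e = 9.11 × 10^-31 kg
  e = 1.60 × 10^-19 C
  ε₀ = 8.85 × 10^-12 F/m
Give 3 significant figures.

Planck energy: E_P = √(ℏc⁵/G) = 1.96 × 10^9 J
hartree: E_h = m_e e⁴/(4πε₀ℏ)² = 4.38 × 10^-18 J
206 × 1.96 × 10^9 / 4.38 × 10^-18 = 9.20 × 10^28

9.20 × 10^28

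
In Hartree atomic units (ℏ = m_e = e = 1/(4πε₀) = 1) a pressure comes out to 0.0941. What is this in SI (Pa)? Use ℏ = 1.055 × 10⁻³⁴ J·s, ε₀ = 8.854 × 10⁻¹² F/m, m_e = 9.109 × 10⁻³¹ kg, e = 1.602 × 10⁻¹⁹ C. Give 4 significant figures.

2.756 × 10¹² Pa

One atomic unit of pressure: P_au = E_h/a₀³ = m_e⁴e¹⁰/((4πε₀)⁵ℏ⁸) = 2.929 × 10¹³ Pa.
0.0941 × 2.929 × 10¹³ Pa = 2.756 × 10¹² Pa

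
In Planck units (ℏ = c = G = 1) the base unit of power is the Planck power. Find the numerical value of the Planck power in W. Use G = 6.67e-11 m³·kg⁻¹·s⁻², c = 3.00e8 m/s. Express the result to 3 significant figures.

P_P = c⁵/G
  = 2.43e42 / 6.67e-11
  = 3.64e52 W

3.64e52 W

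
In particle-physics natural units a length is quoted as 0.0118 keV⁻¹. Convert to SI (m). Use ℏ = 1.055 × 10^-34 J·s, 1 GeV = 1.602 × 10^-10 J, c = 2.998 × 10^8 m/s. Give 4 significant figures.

A length is [E]⁻¹ in ℏ=c=1; restore one factor of ℏc.
1 GeV⁻¹ → ℏc × (1 GeV in J)⁻¹ = 1.974 × 10^-16 m.
Convert the energy scale: 0.0118 keV⁻¹ = 1.18 × 10^4 GeV⁻¹.
Result: 1.18 × 10^4 × 1.974 × 10^-16 = 2.330 × 10^-12 m.

2.330 × 10^-12 m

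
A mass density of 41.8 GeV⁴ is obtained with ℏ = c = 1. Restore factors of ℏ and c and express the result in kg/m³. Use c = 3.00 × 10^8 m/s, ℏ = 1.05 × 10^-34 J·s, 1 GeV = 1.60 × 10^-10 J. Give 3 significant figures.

9.74 × 10^21 kg/m³

Mass density is [E]/(c²[L]³) = [E]⁴/(ℏ³c⁵).
1 GeV⁴ → 1/(ℏ³c⁵) × (1 GeV in J)⁴ = 2.33 × 10^20 kg/m³.
Result: 41.8 × 2.33 × 10^20 = 9.74 × 10^21 kg/m³.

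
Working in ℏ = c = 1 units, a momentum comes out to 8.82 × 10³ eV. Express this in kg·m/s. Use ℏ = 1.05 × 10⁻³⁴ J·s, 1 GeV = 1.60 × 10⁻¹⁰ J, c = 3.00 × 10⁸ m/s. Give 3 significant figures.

Momentum is [E]/c; divide by c.
1 GeV → 1/c × (1 GeV in J) = 5.33 × 10⁻¹⁹ kg·m/s.
Convert the energy scale: 8.82 × 10³ eV = 8.82 × 10⁻⁶ GeV.
Result: 8.82 × 10⁻⁶ × 5.33 × 10⁻¹⁹ = 4.70 × 10⁻²⁴ kg·m/s.

4.70 × 10⁻²⁴ kg·m/s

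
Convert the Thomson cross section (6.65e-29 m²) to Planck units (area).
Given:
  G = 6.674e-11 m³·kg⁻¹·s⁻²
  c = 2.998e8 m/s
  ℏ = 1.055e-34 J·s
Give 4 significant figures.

2.545e41

Planck area: A_P = ℏG/c³ = 2.613e-70 m².
6.65e-29 / 2.613e-70 = 2.545e41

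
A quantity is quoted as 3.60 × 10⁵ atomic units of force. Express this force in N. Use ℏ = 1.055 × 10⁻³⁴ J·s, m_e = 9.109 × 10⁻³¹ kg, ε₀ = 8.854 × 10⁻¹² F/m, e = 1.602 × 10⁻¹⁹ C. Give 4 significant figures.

0.02959 N

One atomic unit of force: F_au = E_h/a₀ = m_e²e⁶/((4πε₀)³ℏ⁴) = 8.220 × 10⁻⁸ N.
3.60 × 10⁵ × 8.220 × 10⁻⁸ N = 0.02959 N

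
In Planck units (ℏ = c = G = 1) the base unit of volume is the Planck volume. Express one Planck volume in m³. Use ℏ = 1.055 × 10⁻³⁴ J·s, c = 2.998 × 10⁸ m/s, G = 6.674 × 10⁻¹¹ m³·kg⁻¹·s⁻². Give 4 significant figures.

4.224 × 10⁻¹⁰⁵ m³

V_P = (ℏG/c³)^(3/2)
  = √(1.784 × 10⁻²⁰⁹)
  = 4.224 × 10⁻¹⁰⁵ m³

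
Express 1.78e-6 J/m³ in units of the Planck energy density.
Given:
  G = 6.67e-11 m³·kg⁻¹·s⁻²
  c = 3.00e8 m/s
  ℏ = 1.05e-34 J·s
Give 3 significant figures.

Planck energy density: u_P = c⁷/(ℏG²) = 4.68e113 J/m³.
1.78e-6 / 4.68e113 = 3.80e-120

3.80e-120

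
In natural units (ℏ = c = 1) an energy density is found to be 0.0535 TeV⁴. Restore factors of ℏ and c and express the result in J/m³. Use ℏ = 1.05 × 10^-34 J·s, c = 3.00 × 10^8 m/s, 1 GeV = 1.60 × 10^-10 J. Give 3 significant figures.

[E]/[L]³ = [E]⁴/(ℏc)³; restore (ℏc)⁻³.
1 GeV⁴ → 1/(ℏc)³ × (1 GeV in J)⁴ = 2.10 × 10^37 J/m³.
Convert the energy scale: 0.0535 TeV⁴ = 5.35 × 10^10 GeV⁴.
Result: 5.35 × 10^10 × 2.10 × 10^37 = 1.12 × 10^48 J/m³.

1.12 × 10^48 J/m³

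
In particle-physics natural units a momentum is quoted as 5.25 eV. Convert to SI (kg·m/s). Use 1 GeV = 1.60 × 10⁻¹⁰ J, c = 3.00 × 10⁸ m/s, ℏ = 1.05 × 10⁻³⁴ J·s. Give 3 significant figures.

Momentum is [E]/c; divide by c.
1 GeV → 1/c × (1 GeV in J) = 5.33 × 10⁻¹⁹ kg·m/s.
Convert the energy scale: 5.25 eV = 5.25 × 10⁻⁹ GeV.
Result: 5.25 × 10⁻⁹ × 5.33 × 10⁻¹⁹ = 2.80 × 10⁻²⁷ kg·m/s.

2.80 × 10⁻²⁷ kg·m/s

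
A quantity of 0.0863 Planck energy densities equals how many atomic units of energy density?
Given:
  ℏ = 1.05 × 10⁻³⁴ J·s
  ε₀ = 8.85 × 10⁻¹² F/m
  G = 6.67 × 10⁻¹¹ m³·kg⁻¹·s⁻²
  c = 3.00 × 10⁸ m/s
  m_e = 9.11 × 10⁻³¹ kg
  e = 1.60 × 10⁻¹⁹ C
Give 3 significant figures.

1.34 × 10⁹⁹

Planck energy density: u_P = c⁷/(ℏG²) = 4.68 × 10¹¹³ J/m³
atomic unit of energy density: u_au = E_h/a₀³ = m_e⁴e¹⁰/((4πε₀)⁵ℏ⁸) = 3.01 × 10¹³ J/m³
0.0863 × 4.68 × 10¹¹³ / 3.01 × 10¹³ = 1.34 × 10⁹⁹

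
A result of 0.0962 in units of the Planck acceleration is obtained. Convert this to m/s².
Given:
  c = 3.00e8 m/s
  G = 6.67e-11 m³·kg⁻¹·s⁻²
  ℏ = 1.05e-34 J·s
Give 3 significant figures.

One Planck acceleration: a_P = √(c⁷/(ℏG)) = 5.59e51 m/s².
0.0962 × 5.59e51 m/s² = 5.38e50 m/s²

5.38e50 m/s²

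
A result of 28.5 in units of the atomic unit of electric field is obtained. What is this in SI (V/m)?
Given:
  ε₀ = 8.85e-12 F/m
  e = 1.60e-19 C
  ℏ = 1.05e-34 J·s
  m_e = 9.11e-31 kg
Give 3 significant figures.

1.48e13 V/m

One atomic unit of electric field: E_au = E_h/(e a₀) = m_e²e⁵/((4πε₀)³ℏ⁴) = 5.20e11 V/m.
28.5 × 5.20e11 V/m = 1.48e13 V/m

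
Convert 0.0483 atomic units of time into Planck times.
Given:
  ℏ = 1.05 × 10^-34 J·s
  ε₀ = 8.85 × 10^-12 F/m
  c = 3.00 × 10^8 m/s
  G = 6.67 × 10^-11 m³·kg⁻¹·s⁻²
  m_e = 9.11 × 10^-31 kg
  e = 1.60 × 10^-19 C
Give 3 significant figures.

atomic unit of time: τ_au = (4πε₀)²ℏ³/(m_e e⁴) = 2.40 × 10^-17 s
Planck time: t_P = √(ℏG/c⁵) = 5.37 × 10^-44 s
0.0483 × 2.40 × 10^-17 / 5.37 × 10^-44 = 2.16 × 10^25

2.16 × 10^25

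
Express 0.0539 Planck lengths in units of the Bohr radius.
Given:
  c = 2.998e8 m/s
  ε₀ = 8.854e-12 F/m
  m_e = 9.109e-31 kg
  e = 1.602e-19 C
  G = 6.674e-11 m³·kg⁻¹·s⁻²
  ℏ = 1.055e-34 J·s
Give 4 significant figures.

Planck length: ℓ_P = √(ℏG/c³) = 1.616e-35 m
Bohr radius: a₀ = 4πε₀ℏ²/(m_e e²) = 5.297e-11 m
0.0539 × 1.616e-35 / 5.297e-11 = 1.645e-26

1.645e-26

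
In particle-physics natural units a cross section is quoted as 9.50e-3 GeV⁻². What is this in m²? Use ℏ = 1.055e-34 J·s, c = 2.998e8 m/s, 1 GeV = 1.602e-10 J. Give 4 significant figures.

3.703e-34 m²

Area is [L]² = [E]⁻²·(ℏc)²; restore (ℏc)².
1 GeV⁻² → (ℏc)² × (1 GeV in J)⁻² = 3.898e-32 m².
Result: 9.50e-3 × 3.898e-32 = 3.703e-34 m².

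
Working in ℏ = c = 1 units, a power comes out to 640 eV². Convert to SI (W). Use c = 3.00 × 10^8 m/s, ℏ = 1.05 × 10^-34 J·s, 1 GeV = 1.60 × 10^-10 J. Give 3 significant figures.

Power is [E]/[T] = [E]²/ℏ.
1 GeV² → 1/ℏ × (1 GeV in J)² = 2.44 × 10^14 W.
Convert the energy scale: 640 eV² = 6.40 × 10^-16 GeV².
Result: 6.40 × 10^-16 × 2.44 × 10^14 = 0.156 W.

0.156 W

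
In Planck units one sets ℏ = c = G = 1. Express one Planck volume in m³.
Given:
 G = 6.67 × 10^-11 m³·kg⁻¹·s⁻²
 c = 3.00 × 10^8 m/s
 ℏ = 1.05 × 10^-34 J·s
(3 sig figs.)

4.18 × 10^-105 m³

V_P = (ℏG/c³)^(3/2)
  = √(1.75 × 10^-209)
  = 4.18 × 10^-105 m³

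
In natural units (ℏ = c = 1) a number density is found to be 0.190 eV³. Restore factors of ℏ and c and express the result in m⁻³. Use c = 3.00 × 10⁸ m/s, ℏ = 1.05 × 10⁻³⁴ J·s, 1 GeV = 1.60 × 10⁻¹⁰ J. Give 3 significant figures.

2.49 × 10¹⁹ m⁻³

Number density is [L]⁻³ = [E]³/(ℏc)³.
1 GeV³ → 1/(ℏc)³ × (1 GeV in J)³ = 1.31 × 10⁴⁷ m⁻³.
Convert the energy scale: 0.190 eV³ = 1.90 × 10⁻²⁸ GeV³.
Result: 1.90 × 10⁻²⁸ × 1.31 × 10⁴⁷ = 2.49 × 10¹⁹ m⁻³.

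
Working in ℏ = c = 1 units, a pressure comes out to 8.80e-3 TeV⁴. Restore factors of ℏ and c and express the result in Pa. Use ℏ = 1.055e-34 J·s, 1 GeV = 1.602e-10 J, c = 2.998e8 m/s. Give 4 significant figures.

1.832e47 Pa

Pressure is [E]/[L]³ = [E]⁴/(ℏc)³.
1 GeV⁴ → 1/(ℏc)³ × (1 GeV in J)⁴ = 2.082e37 Pa.
Convert the energy scale: 8.80e-3 TeV⁴ = 8.80e9 GeV⁴.
Result: 8.80e9 × 2.082e37 = 1.832e47 Pa.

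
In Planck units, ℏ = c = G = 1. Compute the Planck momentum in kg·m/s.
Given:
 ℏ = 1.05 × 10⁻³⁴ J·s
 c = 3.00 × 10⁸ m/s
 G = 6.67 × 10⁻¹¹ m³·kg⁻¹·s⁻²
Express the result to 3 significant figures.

6.52 kg·m/s

From ℏ = c = G = 1 the momentum scale is p_P = √(ℏc³/G).
  = √(42.5)
  = 6.52 kg·m/s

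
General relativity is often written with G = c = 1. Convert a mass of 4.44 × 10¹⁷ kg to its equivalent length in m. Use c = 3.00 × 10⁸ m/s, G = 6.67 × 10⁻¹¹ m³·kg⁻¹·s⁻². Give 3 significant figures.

In G = c = 1 units mass has dimensions of length; the conversion factor is G/c².
4.44 × 10¹⁷ kg × (G/c²) = 3.29 × 10⁻¹⁰ m

3.29 × 10⁻¹⁰ m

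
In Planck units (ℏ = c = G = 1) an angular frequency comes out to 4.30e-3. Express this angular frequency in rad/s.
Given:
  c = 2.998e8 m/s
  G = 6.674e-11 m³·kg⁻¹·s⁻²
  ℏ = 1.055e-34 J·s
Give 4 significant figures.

7.975e40 rad/s

One Planck angular frequency: ω_P = √(c⁵/(ℏG)) = 1.855e43 rad/s.
4.30e-3 × 1.855e43 rad/s = 7.975e40 rad/s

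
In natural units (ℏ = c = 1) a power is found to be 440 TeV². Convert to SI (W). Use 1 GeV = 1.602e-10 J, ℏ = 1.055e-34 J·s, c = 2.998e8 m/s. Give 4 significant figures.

1.070e23 W

Power is [E]/[T] = [E]²/ℏ.
1 GeV² → 1/ℏ × (1 GeV in J)² = 2.433e14 W.
Convert the energy scale: 440 TeV² = 4.40e8 GeV².
Result: 4.40e8 × 2.433e14 = 1.070e23 W.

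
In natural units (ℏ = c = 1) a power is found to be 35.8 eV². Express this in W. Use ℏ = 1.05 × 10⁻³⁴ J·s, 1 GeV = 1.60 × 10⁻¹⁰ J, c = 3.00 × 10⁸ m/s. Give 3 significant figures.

Power is [E]/[T] = [E]²/ℏ.
1 GeV² → 1/ℏ × (1 GeV in J)² = 2.44 × 10¹⁴ W.
Convert the energy scale: 35.8 eV² = 3.58 × 10⁻¹⁷ GeV².
Result: 3.58 × 10⁻¹⁷ × 2.44 × 10¹⁴ = 8.73 × 10⁻³ W.

8.73 × 10⁻³ W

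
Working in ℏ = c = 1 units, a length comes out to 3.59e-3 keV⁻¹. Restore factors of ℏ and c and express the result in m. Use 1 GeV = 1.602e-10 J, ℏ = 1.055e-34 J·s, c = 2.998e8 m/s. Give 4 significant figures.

7.088e-13 m

A length is [E]⁻¹ in ℏ=c=1; restore one factor of ℏc.
1 GeV⁻¹ → ℏc × (1 GeV in J)⁻¹ = 1.974e-16 m.
Convert the energy scale: 3.59e-3 keV⁻¹ = 3.59e3 GeV⁻¹.
Result: 3.59e3 × 1.974e-16 = 7.088e-13 m.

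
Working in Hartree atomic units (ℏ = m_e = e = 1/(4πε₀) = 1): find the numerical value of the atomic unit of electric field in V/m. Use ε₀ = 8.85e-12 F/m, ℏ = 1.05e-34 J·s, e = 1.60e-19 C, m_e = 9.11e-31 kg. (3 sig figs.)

From ℏ = m_e = e = 1/(4πε₀) = 1 the electric field scale is E_au = E_h/(e a₀) = m_e²e⁵/((4πε₀)³ℏ⁴).
E_h = 4.38e-18 J
a₀ = 5.26e-11 m
E_h/(e·a₀) = 5.20e11 V/m

5.20e11 V/m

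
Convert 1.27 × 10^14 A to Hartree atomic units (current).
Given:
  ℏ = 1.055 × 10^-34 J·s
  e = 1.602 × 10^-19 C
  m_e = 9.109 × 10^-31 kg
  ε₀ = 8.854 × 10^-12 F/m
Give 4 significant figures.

atomic unit of electric current: I_au = e E_h/ℏ = m_e e⁵/((4πε₀)²ℏ³) = 6.612 × 10^-3 A.
1.27 × 10^14 / 6.612 × 10^-3 = 1.921 × 10^16

1.921 × 10^16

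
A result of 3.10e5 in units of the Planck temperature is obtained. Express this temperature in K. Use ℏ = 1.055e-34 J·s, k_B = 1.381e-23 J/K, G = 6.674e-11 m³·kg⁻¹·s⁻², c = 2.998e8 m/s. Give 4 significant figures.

4.392e37 K

One Planck temperature: T_P = √(ℏc⁵/G) / k_B = 1.417e32 K.
3.10e5 × 1.417e32 K = 4.392e37 K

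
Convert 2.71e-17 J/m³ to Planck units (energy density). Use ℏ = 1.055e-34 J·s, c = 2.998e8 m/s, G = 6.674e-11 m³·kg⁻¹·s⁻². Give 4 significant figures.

5.850e-131

Planck energy density: u_P = c⁷/(ℏG²) = 4.632e113 J/m³.
2.71e-17 / 4.632e113 = 5.850e-131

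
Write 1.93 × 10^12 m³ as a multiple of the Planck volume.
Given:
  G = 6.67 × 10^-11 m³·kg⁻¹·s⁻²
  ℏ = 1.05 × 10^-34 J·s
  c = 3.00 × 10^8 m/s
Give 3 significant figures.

Planck volume: V_P = (ℏG/c³)^(3/2) = 4.18 × 10^-105 m³.
1.93 × 10^12 / 4.18 × 10^-105 = 4.62 × 10^116

4.62 × 10^116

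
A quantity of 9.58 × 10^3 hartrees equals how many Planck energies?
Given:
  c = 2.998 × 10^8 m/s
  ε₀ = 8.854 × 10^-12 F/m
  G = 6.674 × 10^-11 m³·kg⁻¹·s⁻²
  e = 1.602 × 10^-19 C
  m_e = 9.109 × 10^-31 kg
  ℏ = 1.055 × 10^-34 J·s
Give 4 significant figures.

2.132 × 10^-23

hartree: E_h = m_e e⁴/(4πε₀ℏ)² = 4.354 × 10^-18 J
Planck energy: E_P = √(ℏc⁵/G) = 1.957 × 10^9 J
9.58 × 10^3 × 4.354 × 10^-18 / 1.957 × 10^9 = 2.132 × 10^-23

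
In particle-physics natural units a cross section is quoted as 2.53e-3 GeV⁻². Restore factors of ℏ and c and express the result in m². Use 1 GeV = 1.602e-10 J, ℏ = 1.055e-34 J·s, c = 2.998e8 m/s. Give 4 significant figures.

Area is [L]² = [E]⁻²·(ℏc)²; restore (ℏc)².
1 GeV⁻² → (ℏc)² × (1 GeV in J)⁻² = 3.898e-32 m².
Result: 2.53e-3 × 3.898e-32 = 9.862e-35 m².

9.862e-35 m²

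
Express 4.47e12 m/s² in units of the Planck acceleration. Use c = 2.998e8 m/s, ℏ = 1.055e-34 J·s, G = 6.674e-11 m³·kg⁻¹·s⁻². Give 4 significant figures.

Planck acceleration: a_P = √(c⁷/(ℏG)) = 5.560e51 m/s².
4.47e12 / 5.560e51 = 8.039e-40

8.039e-40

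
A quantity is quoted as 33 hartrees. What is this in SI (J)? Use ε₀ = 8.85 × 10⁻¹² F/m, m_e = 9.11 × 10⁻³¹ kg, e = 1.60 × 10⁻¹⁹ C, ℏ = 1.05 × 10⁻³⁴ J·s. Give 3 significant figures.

1.44 × 10⁻¹⁶ J

One hartree: E_h = m_e e⁴/(4πε₀ℏ)² = 4.38 × 10⁻¹⁸ J.
33 × 4.38 × 10⁻¹⁸ J = 1.44 × 10⁻¹⁶ J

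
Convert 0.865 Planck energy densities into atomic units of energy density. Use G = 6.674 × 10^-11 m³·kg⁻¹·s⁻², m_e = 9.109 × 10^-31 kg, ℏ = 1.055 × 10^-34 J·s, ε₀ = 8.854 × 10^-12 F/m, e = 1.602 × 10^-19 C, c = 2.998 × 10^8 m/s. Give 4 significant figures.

1.368 × 10^100

Planck energy density: u_P = c⁷/(ℏG²) = 4.632 × 10^113 J/m³
atomic unit of energy density: u_au = E_h/a₀³ = m_e⁴e¹⁰/((4πε₀)⁵ℏ⁸) = 2.929 × 10^13 J/m³
0.865 × 4.632 × 10^113 / 2.929 × 10^13 = 1.368 × 10^100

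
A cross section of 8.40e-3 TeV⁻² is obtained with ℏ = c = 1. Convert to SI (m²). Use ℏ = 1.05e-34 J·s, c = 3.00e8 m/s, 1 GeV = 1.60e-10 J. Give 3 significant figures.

Area is [L]² = [E]⁻²·(ℏc)²; restore (ℏc)².
1 GeV⁻² → (ℏc)² × (1 GeV in J)⁻² = 3.88e-32 m².
Convert the energy scale: 8.40e-3 TeV⁻² = 8.40e-9 GeV⁻².
Result: 8.40e-9 × 3.88e-32 = 3.26e-40 m².

3.26e-40 m²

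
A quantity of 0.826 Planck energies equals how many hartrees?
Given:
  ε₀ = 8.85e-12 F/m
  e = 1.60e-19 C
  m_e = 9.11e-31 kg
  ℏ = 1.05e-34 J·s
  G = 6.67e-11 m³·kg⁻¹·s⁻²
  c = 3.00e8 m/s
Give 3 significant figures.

3.69e26

Planck energy: E_P = √(ℏc⁵/G) = 1.96e9 J
hartree: E_h = m_e e⁴/(4πε₀ℏ)² = 4.38e-18 J
0.826 × 1.96e9 / 4.38e-18 = 3.69e26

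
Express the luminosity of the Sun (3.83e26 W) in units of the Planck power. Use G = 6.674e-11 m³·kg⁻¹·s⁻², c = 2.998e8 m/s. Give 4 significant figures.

Planck power: P_P = c⁵/G = 3.629e52 W.
3.83e26 / 3.629e52 = 1.055e-26

1.055e-26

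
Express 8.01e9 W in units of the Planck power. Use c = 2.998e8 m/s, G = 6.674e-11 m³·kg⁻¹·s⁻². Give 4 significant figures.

2.207e-43

Planck power: P_P = c⁵/G = 3.629e52 W.
8.01e9 / 3.629e52 = 2.207e-43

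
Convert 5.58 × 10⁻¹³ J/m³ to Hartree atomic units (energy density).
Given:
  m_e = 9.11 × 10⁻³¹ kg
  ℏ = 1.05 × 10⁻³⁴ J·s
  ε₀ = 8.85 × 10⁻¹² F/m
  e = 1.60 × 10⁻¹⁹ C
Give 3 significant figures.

atomic unit of energy density: u_au = E_h/a₀³ = m_e⁴e¹⁰/((4πε₀)⁵ℏ⁸) = 3.01 × 10¹³ J/m³.
5.58 × 10⁻¹³ / 3.01 × 10¹³ = 1.85 × 10⁻²⁶

1.85 × 10⁻²⁶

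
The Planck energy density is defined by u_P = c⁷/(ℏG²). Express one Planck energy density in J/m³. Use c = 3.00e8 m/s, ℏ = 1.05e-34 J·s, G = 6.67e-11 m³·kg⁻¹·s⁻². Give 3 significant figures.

u_P = c⁷/(ℏG²)
  = 2.19e59 / 4.67e-55
  = 4.68e113 J/m³

4.68e113 J/m³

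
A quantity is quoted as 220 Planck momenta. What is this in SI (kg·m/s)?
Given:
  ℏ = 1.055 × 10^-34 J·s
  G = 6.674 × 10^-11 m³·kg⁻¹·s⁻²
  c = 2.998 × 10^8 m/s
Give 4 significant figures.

One Planck momentum: p_P = √(ℏc³/G) = 6.527 kg·m/s.
220 × 6.527 kg·m/s = 1.436 × 10^3 kg·m/s

1.436 × 10^3 kg·m/s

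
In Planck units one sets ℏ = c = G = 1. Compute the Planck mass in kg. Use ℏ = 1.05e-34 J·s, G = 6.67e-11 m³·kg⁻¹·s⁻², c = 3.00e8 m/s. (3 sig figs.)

m_P = √(ℏc/G)
  = √(4.72e-16)
  = 2.17e-8 kg

2.17e-8 kg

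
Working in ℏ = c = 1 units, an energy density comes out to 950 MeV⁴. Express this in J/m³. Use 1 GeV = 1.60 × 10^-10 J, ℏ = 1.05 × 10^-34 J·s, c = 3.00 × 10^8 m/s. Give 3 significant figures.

[E]/[L]³ = [E]⁴/(ℏc)³; restore (ℏc)⁻³.
1 GeV⁴ → 1/(ℏc)³ × (1 GeV in J)⁴ = 2.10 × 10^37 J/m³.
Convert the energy scale: 950 MeV⁴ = 9.50 × 10^-10 GeV⁴.
Result: 9.50 × 10^-10 × 2.10 × 10^37 = 1.99 × 10^28 J/m³.

1.99 × 10^28 J/m³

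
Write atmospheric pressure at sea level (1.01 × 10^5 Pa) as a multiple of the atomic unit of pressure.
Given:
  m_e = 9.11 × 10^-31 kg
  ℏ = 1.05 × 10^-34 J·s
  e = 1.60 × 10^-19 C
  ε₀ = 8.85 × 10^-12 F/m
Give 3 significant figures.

3.35 × 10^-9

atomic unit of pressure: P_au = E_h/a₀³ = m_e⁴e¹⁰/((4πε₀)⁵ℏ⁸) = 3.01 × 10^13 Pa.
1.01 × 10^5 / 3.01 × 10^13 = 3.35 × 10^-9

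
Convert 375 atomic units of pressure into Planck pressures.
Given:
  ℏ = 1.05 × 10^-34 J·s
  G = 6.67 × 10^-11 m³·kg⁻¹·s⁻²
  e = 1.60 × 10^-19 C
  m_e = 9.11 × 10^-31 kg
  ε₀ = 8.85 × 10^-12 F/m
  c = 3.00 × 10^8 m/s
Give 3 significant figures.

2.41 × 10^-98

atomic unit of pressure: P_au = E_h/a₀³ = m_e⁴e¹⁰/((4πε₀)⁵ℏ⁸) = 3.01 × 10^13 Pa
Planck pressure: p_P = c⁷/(ℏG²) = 4.68 × 10^113 Pa
375 × 3.01 × 10^13 / 4.68 × 10^113 = 2.41 × 10^-98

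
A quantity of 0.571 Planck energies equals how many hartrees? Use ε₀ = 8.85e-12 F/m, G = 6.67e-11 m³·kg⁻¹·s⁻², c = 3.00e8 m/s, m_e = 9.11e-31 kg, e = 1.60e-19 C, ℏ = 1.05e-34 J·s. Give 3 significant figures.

Planck energy: E_P = √(ℏc⁵/G) = 1.96e9 J
hartree: E_h = m_e e⁴/(4πε₀ℏ)² = 4.38e-18 J
0.571 × 1.96e9 / 4.38e-18 = 2.55e26

2.55e26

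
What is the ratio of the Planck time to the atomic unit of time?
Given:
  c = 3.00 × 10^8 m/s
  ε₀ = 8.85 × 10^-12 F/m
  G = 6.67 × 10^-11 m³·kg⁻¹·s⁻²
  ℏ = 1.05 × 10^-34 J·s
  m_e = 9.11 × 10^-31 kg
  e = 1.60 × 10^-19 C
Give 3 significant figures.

2.24 × 10^-27

Planck time: t_P = √(ℏG/c⁵) = 5.37 × 10^-44 s
atomic unit of time: τ_au = (4πε₀)²ℏ³/(m_e e⁴) = 2.40 × 10^-17 s
ratio = 5.37 × 10^-44 / 2.40 × 10^-17 = 2.24 × 10^-27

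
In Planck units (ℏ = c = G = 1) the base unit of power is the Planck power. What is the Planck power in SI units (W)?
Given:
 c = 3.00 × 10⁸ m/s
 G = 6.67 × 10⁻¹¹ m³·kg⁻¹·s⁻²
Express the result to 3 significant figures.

3.64 × 10⁵² W

P_P = c⁵/G
  = 2.43 × 10⁴² / 6.67 × 10⁻¹¹
  = 3.64 × 10⁵² W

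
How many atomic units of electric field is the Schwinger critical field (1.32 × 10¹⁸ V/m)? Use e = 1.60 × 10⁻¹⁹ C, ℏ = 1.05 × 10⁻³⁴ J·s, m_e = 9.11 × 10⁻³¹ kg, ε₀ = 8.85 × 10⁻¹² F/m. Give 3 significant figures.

atomic unit of electric field: E_au = E_h/(e a₀) = m_e²e⁵/((4πε₀)³ℏ⁴) = 5.20 × 10¹¹ V/m.
1.32 × 10¹⁸ / 5.20 × 10¹¹ = 2.54 × 10⁶

2.54 × 10⁶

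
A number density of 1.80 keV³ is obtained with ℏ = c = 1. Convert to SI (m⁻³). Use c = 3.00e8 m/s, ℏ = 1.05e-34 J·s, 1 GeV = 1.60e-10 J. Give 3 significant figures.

2.36e29 m⁻³

Number density is [L]⁻³ = [E]³/(ℏc)³.
1 GeV³ → 1/(ℏc)³ × (1 GeV in J)³ = 1.31e47 m⁻³.
Convert the energy scale: 1.80 keV³ = 1.80e-18 GeV³.
Result: 1.80e-18 × 1.31e47 = 2.36e29 m⁻³.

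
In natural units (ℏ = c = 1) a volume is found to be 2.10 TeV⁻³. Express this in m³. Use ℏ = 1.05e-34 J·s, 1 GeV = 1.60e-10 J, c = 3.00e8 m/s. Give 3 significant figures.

1.60e-56 m³

Volume is [L]³ = [E]⁻³·(ℏc)³.
1 GeV⁻³ → (ℏc)³ × (1 GeV in J)⁻³ = 7.63e-48 m³.
Convert the energy scale: 2.10 TeV⁻³ = 2.10e-9 GeV⁻³.
Result: 2.10e-9 × 7.63e-48 = 1.60e-56 m³.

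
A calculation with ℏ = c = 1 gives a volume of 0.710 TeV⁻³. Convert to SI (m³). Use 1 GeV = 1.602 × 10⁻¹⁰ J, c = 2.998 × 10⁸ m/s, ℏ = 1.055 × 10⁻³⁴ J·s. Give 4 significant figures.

Volume is [L]³ = [E]⁻³·(ℏc)³.
1 GeV⁻³ → (ℏc)³ × (1 GeV in J)⁻³ = 7.696 × 10⁻⁴⁸ m³.
Convert the energy scale: 0.710 TeV⁻³ = 7.10 × 10⁻¹⁰ GeV⁻³.
Result: 7.10 × 10⁻¹⁰ × 7.696 × 10⁻⁴⁸ = 5.464 × 10⁻⁵⁷ m³.

5.464 × 10⁻⁵⁷ m³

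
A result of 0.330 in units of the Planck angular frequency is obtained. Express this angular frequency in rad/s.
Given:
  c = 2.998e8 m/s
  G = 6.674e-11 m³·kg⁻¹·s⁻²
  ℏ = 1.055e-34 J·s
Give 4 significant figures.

6.120e42 rad/s

One Planck angular frequency: ω_P = √(c⁵/(ℏG)) = 1.855e43 rad/s.
0.330 × 1.855e43 rad/s = 6.120e42 rad/s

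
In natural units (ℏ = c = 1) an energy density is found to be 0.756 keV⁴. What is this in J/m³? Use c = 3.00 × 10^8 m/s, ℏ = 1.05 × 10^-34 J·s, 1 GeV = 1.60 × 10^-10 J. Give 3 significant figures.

[E]/[L]³ = [E]⁴/(ℏc)³; restore (ℏc)⁻³.
1 GeV⁴ → 1/(ℏc)³ × (1 GeV in J)⁴ = 2.10 × 10^37 J/m³.
Convert the energy scale: 0.756 keV⁴ = 7.56 × 10^-25 GeV⁴.
Result: 7.56 × 10^-25 × 2.10 × 10^37 = 1.59 × 10^13 J/m³.

1.59 × 10^13 J/m³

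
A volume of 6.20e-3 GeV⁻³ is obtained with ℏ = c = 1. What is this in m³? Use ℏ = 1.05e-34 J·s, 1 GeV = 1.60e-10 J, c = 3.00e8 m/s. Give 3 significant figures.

4.73e-50 m³

Volume is [L]³ = [E]⁻³·(ℏc)³.
1 GeV⁻³ → (ℏc)³ × (1 GeV in J)⁻³ = 7.63e-48 m³.
Result: 6.20e-3 × 7.63e-48 = 4.73e-50 m³.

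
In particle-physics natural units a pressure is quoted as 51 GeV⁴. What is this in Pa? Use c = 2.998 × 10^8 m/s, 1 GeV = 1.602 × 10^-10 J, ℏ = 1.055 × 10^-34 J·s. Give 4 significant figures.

1.062 × 10^39 Pa

Pressure is [E]/[L]³ = [E]⁴/(ℏc)³.
1 GeV⁴ → 1/(ℏc)³ × (1 GeV in J)⁴ = 2.082 × 10^37 Pa.
Result: 51 × 2.082 × 10^37 = 1.062 × 10^39 Pa.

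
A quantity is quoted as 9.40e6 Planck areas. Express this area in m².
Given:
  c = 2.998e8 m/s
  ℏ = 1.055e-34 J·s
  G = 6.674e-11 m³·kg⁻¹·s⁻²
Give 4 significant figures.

One Planck area: A_P = ℏG/c³ = 2.613e-70 m².
9.40e6 × 2.613e-70 m² = 2.456e-63 m²

2.456e-63 m²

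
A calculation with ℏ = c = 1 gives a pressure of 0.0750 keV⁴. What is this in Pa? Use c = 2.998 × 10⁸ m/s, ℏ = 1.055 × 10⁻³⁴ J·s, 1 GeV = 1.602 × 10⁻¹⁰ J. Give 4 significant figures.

Pressure is [E]/[L]³ = [E]⁴/(ℏc)³.
1 GeV⁴ → 1/(ℏc)³ × (1 GeV in J)⁴ = 2.082 × 10³⁷ Pa.
Convert the energy scale: 0.0750 keV⁴ = 7.50 × 10⁻²⁶ GeV⁴.
Result: 7.50 × 10⁻²⁶ × 2.082 × 10³⁷ = 1.561 × 10¹² Pa.

1.561 × 10¹² Pa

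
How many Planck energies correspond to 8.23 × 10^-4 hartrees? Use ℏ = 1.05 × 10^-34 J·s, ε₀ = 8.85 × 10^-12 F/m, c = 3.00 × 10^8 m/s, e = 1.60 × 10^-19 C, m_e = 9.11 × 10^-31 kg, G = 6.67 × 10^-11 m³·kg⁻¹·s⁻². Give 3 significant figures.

hartree: E_h = m_e e⁴/(4πε₀ℏ)² = 4.38 × 10^-18 J
Planck energy: E_P = √(ℏc⁵/G) = 1.96 × 10^9 J
8.23 × 10^-4 × 4.38 × 10^-18 / 1.96 × 10^9 = 1.84 × 10^-30

1.84 × 10^-30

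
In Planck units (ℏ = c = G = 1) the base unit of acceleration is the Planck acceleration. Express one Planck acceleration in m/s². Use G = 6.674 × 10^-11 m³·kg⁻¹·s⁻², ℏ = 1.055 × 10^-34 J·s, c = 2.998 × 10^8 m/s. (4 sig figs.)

5.560 × 10^51 m/s²

a_P = √(c⁷/(ℏG))
  = √(3.092 × 10^103)
  = 5.560 × 10^51 m/s²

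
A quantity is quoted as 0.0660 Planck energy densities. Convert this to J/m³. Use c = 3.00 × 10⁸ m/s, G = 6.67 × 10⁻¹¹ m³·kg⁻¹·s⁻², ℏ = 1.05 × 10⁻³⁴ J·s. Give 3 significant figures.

One Planck energy density: u_P = c⁷/(ℏG²) = 4.68 × 10¹¹³ J/m³.
0.0660 × 4.68 × 10¹¹³ J/m³ = 3.09 × 10¹¹² J/m³

3.09 × 10¹¹² J/m³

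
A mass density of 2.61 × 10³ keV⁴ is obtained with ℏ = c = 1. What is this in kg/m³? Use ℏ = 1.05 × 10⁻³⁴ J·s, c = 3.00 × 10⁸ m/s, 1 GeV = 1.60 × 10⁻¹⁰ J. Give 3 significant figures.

0.608 kg/m³

Mass density is [E]/(c²[L]³) = [E]⁴/(ℏ³c⁵).
1 GeV⁴ → 1/(ℏ³c⁵) × (1 GeV in J)⁴ = 2.33 × 10²⁰ kg/m³.
Convert the energy scale: 2.61 × 10³ keV⁴ = 2.61 × 10⁻²¹ GeV⁴.
Result: 2.61 × 10⁻²¹ × 2.33 × 10²⁰ = 0.608 kg/m³.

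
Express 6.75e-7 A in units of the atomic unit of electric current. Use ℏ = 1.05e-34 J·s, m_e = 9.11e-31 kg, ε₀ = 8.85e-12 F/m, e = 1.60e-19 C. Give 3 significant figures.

atomic unit of electric current: I_au = e E_h/ℏ = m_e e⁵/((4πε₀)²ℏ³) = 6.67e-3 A.
6.75e-7 / 6.67e-3 = 1.01e-4

1.01e-4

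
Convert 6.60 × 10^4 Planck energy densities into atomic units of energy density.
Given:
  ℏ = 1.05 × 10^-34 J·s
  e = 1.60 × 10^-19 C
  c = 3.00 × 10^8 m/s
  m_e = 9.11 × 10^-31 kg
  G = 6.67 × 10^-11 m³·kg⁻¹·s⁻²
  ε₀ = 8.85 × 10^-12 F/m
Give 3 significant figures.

Planck energy density: u_P = c⁷/(ℏG²) = 4.68 × 10^113 J/m³
atomic unit of energy density: u_au = E_h/a₀³ = m_e⁴e¹⁰/((4πε₀)⁵ℏ⁸) = 3.01 × 10^13 J/m³
6.60 × 10^4 × 4.68 × 10^113 / 3.01 × 10^13 = 1.03 × 10^105

1.03 × 10^105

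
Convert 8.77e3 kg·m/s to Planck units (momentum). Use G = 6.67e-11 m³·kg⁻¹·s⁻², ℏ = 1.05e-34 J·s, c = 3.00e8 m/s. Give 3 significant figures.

1.35e3

Planck momentum: p_P = √(ℏc³/G) = 6.52 kg·m/s.
8.77e3 / 6.52 = 1.35e3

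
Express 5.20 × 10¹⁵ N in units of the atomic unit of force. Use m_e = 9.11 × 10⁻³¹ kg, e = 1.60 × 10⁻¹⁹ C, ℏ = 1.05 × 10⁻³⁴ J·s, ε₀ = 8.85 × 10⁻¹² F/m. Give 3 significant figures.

6.24 × 10²²

atomic unit of force: F_au = E_h/a₀ = m_e²e⁶/((4πε₀)³ℏ⁴) = 8.33 × 10⁻⁸ N.
5.20 × 10¹⁵ / 8.33 × 10⁻⁸ = 6.24 × 10²²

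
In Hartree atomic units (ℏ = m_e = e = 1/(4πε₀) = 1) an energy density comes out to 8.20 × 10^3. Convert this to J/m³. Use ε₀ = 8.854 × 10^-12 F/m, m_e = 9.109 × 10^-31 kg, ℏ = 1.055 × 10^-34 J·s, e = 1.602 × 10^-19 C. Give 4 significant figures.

One atomic unit of energy density: u_au = E_h/a₀³ = m_e⁴e¹⁰/((4πε₀)⁵ℏ⁸) = 2.929 × 10^13 J/m³.
8.20 × 10^3 × 2.929 × 10^13 J/m³ = 2.402 × 10^17 J/m³

2.402 × 10^17 J/m³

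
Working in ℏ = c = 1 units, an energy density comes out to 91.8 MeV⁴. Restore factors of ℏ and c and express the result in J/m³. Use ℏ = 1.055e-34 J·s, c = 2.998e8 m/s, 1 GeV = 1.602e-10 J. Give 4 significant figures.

[E]/[L]³ = [E]⁴/(ℏc)³; restore (ℏc)⁻³.
1 GeV⁴ → 1/(ℏc)³ × (1 GeV in J)⁴ = 2.082e37 J/m³.
Convert the energy scale: 91.8 MeV⁴ = 9.18e-11 GeV⁴.
Result: 9.18e-11 × 2.082e37 = 1.911e27 J/m³.

1.911e27 J/m³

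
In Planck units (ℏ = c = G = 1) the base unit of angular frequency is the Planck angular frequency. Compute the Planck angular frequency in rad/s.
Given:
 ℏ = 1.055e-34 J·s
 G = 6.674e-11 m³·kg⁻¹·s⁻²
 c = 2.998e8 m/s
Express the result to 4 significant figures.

ω_P = √(c⁵/(ℏG))
  = √(3.440e86)
  = 1.855e43 rad/s

1.855e43 rad/s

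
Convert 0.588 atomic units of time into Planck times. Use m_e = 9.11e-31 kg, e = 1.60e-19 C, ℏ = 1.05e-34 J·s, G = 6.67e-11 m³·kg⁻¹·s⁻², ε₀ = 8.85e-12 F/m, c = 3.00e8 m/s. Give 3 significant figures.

2.63e26

atomic unit of time: τ_au = (4πε₀)²ℏ³/(m_e e⁴) = 2.40e-17 s
Planck time: t_P = √(ℏG/c⁵) = 5.37e-44 s
0.588 × 2.40e-17 / 5.37e-44 = 2.63e26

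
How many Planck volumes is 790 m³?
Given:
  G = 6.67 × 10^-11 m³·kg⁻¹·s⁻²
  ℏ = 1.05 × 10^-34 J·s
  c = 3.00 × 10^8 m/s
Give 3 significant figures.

Planck volume: V_P = (ℏG/c³)^(3/2) = 4.18 × 10^-105 m³.
790 / 4.18 × 10^-105 = 1.89 × 10^107

1.89 × 10^107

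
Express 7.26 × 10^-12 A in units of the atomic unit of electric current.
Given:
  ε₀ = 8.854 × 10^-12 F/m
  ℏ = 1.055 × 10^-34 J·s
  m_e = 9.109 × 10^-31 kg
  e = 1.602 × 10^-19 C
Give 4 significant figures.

1.098 × 10^-9

atomic unit of electric current: I_au = e E_h/ℏ = m_e e⁵/((4πε₀)²ℏ³) = 6.612 × 10^-3 A.
7.26 × 10^-12 / 6.612 × 10^-3 = 1.098 × 10^-9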